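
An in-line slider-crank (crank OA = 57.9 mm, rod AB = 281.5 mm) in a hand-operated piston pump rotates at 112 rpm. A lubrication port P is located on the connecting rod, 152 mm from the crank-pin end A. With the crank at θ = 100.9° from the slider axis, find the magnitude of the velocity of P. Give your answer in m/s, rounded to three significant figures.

0.655

ω = 11.73 rad/s.  Crank-pin speed |V_A| = rω = 0.67909 m/s, perpendicular to OA.
Rod angle: sinφ = −(r/L) sinθ ⇒ φ = -11.652°; ω_rod = −rω cosθ/√(L²−r²sin²θ) = +0.46577 rad/s.
V_P = V_A + ω_rod × AP, with AP = 0.152 m along the rod.
Components: V_Px = −rω sinθ − a·ω_rod·sinφ = -0.65254 m/s;  V_Py = rω cosθ + a·ω_rod·cosφ = -0.059074 m/s.
|V_P| = √(V_Px² + V_Py²) = 0.6552 m/s.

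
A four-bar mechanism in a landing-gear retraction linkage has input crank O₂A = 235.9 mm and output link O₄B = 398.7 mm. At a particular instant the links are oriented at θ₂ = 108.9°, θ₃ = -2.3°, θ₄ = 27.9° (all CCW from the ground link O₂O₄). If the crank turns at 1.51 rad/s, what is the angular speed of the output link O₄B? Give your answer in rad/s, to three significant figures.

1.66

ω₂ = 1.51 rad/s
Differentiating the loop-closure r₂e^{iθ₂}+r₃e^{iθ₃}=r₁+r₄e^{iθ₄} gives r₂ω₂e^{iθ₂}+r₃ω₃e^{iθ₃}=r₄ω₄e^{iθ₄}.
Eliminating the other unknown: ω₄ = r₂ω₂ sin(θ₂−θ₃) / [r₄ sin(θ₄−θ₃)].
Numerator sine = +0.93232; denominator sine = +0.50302.
Result = 0.2359·1.51·(+0.93232) / (0.3987·(+0.50302)) = +1.6559 rad/s; magnitude 1.6559 rad/s.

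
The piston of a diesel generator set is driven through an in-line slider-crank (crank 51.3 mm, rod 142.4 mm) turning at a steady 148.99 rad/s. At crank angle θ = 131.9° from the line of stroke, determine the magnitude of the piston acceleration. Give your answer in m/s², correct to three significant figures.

ω = 149 rad/s
x(θ) = r cosθ + √(L² − r² sin²θ); with ω constant, a = ω²·d²x/dθ².
d²x/dθ² = −r cosθ − r²(cos2θ)/√u − r⁴ sin²2θ/(4u^{3/2}),  u = L² − r² sin²θ = 0.0188198 m².
Substituting r = 0.0513 m, L = 0.1424 m, θ = 131.9°: d²x/dθ² = +0.035669 m.
a = ω²·d²x/dθ² = (149)²·(+0.035669) = +791.78 m/s²;  |a| = 791.78 m/s².

792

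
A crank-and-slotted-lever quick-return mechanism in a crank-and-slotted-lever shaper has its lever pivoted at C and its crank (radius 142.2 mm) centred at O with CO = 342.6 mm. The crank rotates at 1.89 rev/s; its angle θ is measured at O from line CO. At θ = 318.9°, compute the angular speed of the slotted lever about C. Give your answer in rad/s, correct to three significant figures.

ω = 11.88 rad/s (from 1.89 rev/s).
Crank pin A relative to C: A = (d + r cosθ, r sinθ); lever angle φ = atan2(r sinθ, d + r cosθ).
Differentiating tanφ: φ̇ = rω(d cosθ + r)/(d² + r² + 2dr cosθ).
d² + r² + 2dr cosθ = |CA|² = 0.211019 m²;  d cosθ + r = +0.40037 m.
|ω_lever| = |0.1422·11.88·+0.40037| / 0.211019 = 3.2039 rad/s.

3.20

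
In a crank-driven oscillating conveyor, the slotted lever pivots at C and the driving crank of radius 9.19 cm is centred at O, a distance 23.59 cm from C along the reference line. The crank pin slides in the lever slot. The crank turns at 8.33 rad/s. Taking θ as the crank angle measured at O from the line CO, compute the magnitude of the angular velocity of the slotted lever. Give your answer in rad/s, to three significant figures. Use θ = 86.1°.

ω = 8.33 rad/s
Crank pin A relative to C: A = (d + r cosθ, r sinθ); lever angle φ = atan2(r sinθ, d + r cosθ).
Differentiating tanφ: φ̇ = rω(d cosθ + r)/(d² + r² + 2dr cosθ).
d² + r² + 2dr cosθ = |CA|² = 0.0670435 m²;  d cosθ + r = +0.10794 m.
|ω_lever| = |0.0919·8.33·+0.10794| / 0.0670435 = 1.2326 rad/s.

1.23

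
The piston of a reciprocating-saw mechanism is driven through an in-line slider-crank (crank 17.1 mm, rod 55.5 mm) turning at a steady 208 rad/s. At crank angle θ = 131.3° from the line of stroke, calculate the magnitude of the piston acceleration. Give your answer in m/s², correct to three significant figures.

513

ω = 208 rad/s
x(θ) = r cosθ + √(L² − r² sin²θ); with ω constant, a = ω²·d²x/dθ².
d²x/dθ² = −r cosθ − r²(cos2θ)/√u − r⁴ sin²2θ/(4u^{3/2}),  u = L² − r² sin²θ = 0.00291521 m².
Substituting r = 0.0171 m, L = 0.0555 m, θ = 131.3°: d²x/dθ² = +0.01185 m.
a = ω²·d²x/dθ² = (208)²·(+0.01185) = +512.68 m/s²;  |a| = 512.68 m/s².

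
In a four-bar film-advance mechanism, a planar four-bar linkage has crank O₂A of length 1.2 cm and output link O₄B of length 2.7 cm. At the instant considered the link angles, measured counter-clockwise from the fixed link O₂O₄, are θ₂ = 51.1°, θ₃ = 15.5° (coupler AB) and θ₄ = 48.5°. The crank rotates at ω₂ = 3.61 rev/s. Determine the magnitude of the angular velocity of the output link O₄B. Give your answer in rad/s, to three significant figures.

ω₂ = 22.68 rad/s (from 3.61 rev/s).
Differentiating the loop-closure r₂e^{iθ₂}+r₃e^{iθ₃}=r₁+r₄e^{iθ₄} gives r₂ω₂e^{iθ₂}+r₃ω₃e^{iθ₃}=r₄ω₄e^{iθ₄}.
Eliminating the other unknown: ω₄ = r₂ω₂ sin(θ₂−θ₃) / [r₄ sin(θ₄−θ₃)].
Numerator sine = +0.58212; denominator sine = +0.54464.
Result = 0.012·22.68·(+0.58212) / (0.027·(+0.54464)) = +10.775 rad/s; magnitude 10.775 rad/s.

10.8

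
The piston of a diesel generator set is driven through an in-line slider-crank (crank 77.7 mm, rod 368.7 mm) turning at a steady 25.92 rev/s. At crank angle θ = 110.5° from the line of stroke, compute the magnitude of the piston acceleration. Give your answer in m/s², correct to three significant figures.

1050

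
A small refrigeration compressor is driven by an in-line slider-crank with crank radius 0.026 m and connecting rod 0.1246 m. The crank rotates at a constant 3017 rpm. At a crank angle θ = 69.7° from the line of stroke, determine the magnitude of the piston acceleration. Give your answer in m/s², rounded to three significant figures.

484

ω = 2π·3017/60 = 315.9 rad/s
x(θ) = r cosθ + √(L² − r² sin²θ); with ω constant, a = ω²·d²x/dθ².
d²x/dθ² = −r cosθ − r²(cos2θ)/√u − r⁴ sin²2θ/(4u^{3/2}),  u = L² − r² sin²θ = 0.0149305 m².
Substituting r = 0.026 m, L = 0.1246 m, θ = 69.7°: d²x/dθ² = -0.0048463 m.
a = ω²·d²x/dθ² = (315.9)²·(-0.0048463) = -483.75 m/s²;  |a| = 483.75 m/s².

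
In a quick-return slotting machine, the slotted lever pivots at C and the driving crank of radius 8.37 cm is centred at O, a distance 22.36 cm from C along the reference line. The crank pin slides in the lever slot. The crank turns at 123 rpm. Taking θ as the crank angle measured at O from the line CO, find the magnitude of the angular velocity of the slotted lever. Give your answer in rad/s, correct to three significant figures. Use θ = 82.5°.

ω = 12.88 rad/s (from 123 rpm).
Crank pin A relative to C: A = (d + r cosθ, r sinθ); lever angle φ = atan2(r sinθ, d + r cosθ).
Differentiating tanφ: φ̇ = rω(d cosθ + r)/(d² + r² + 2dr cosθ).
d² + r² + 2dr cosθ = |CA|² = 0.0618883 m²;  d cosθ + r = +0.11289 m.
|ω_lever| = |0.0837·12.88·+0.11289| / 0.0618883 = 1.9665 rad/s.

1.97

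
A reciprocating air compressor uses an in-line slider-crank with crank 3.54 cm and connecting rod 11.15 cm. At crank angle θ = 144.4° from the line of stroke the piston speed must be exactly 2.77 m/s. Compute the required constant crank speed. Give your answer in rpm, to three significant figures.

For an in-line slider-crank, |v_piston| = rω|sinθ|·[1 + r cosθ/√(L² − r² sin²θ)].
With r = 0.0354 m, L = 0.1115 m, θ = 144.4°: the bracketed kinematic factor |dx/dθ| = 0.015194 m.
ω = v/|dx/dθ| = 2.77/0.015194 = 182.31 rad/s.
N = 60ω/(2π) = 1740.9 rpm.

1740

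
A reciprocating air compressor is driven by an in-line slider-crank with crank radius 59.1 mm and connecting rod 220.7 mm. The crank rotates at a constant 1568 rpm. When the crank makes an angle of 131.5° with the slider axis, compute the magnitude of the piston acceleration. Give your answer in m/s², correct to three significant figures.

1100

ω = 2π·1568/60 = 164.2 rad/s
x(θ) = r cosθ + √(L² − r² sin²θ); with ω constant, a = ω²·d²x/dθ².
d²x/dθ² = −r cosθ − r²(cos2θ)/√u − r⁴ sin²2θ/(4u^{3/2}),  u = L² − r² sin²θ = 0.0467493 m².
Substituting r = 0.0591 m, L = 0.2207 m, θ = 131.5°: d²x/dθ² = +0.040832 m.
a = ω²·d²x/dθ² = (164.2)²·(+0.040832) = +1100.9 m/s²;  |a| = 1100.9 m/s².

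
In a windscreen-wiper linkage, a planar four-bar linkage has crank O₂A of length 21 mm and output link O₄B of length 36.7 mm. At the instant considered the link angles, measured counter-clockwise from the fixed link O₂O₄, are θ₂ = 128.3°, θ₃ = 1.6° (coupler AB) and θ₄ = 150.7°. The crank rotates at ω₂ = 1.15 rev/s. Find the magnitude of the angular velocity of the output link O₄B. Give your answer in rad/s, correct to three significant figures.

6.46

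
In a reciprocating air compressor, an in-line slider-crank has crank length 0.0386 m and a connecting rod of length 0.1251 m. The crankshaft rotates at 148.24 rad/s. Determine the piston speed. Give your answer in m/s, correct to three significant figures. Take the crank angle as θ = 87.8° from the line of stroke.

5.79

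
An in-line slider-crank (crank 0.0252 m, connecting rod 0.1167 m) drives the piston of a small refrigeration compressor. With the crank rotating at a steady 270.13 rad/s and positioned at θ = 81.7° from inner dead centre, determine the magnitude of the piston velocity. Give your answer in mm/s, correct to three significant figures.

6950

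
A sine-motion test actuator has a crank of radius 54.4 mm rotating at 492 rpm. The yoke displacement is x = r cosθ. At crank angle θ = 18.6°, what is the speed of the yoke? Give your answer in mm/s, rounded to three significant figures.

ω = 51.52 rad/s (from 492 rpm).
x = r cosθ ⇒ ẋ = −rω sinθ.
|v| = rω|sinθ| = 0.0544·51.52·|sin 18.6°| = 0.89398 m/s = 893.98 mm/s.

894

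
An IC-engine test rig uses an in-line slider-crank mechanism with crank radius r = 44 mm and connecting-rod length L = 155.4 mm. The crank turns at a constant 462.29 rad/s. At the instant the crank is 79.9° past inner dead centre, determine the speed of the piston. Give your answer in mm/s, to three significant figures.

ω = 462.3 rad/s
For an in-line slider-crank, x = r cosθ + √(L² − r² sin²θ), so v = −rω sinθ·[1 + r cosθ/√(L² − r² sin²θ)].
With r = 0.044 m, L = 0.1554 m, θ = 79.9°: √(L² − r² sin²θ) = 0.14924 m.
v = −0.044·462.3·0.98450·[1 + 0.044·0.17537/0.14924] = -21.061 m/s.
|v| = 21.061 m/s = 21061 mm/s.

21100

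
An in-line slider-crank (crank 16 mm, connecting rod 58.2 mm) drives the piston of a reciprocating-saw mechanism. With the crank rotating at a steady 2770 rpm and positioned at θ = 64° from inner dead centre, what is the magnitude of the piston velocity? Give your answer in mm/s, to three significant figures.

4690

ω = 2π·2770/60 = 290.1 rad/s
For an in-line slider-crank, x = r cosθ + √(L² − r² sin²θ), so v = −rω sinθ·[1 + r cosθ/√(L² − r² sin²θ)].
With r = 0.016 m, L = 0.0582 m, θ = 64°: √(L² − r² sin²θ) = 0.056395 m.
v = −0.016·290.1·0.89879·[1 + 0.016·0.43837/0.056395] = -4.6903 m/s.
|v| = 4.6903 m/s = 4690.3 mm/s.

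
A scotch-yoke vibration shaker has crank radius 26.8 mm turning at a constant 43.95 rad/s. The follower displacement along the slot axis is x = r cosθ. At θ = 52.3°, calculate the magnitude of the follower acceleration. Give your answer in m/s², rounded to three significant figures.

31.7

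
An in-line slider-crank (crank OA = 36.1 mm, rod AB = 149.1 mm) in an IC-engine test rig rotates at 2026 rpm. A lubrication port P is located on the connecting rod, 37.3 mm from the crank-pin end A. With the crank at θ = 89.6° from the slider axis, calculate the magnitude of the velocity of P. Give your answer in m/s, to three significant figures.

ω = 212.2 rad/s.  Crank-pin speed |V_A| = rω = 7.6591 m/s, perpendicular to OA.
Rod angle: sinφ = −(r/L) sinθ ⇒ φ = -14.011°; ω_rod = −rω cosθ/√(L²−r²sin²θ) = -0.36961 rad/s.
V_P = V_A + ω_rod × AP, with AP = 0.0373 m along the rod.
Components: V_Px = −rω sinθ − a·ω_rod·sinφ = -7.6622 m/s;  V_Py = rω cosθ + a·ω_rod·cosφ = +0.040093 m/s.
|V_P| = √(V_Px² + V_Py²) = 7.6623 m/s.

7.66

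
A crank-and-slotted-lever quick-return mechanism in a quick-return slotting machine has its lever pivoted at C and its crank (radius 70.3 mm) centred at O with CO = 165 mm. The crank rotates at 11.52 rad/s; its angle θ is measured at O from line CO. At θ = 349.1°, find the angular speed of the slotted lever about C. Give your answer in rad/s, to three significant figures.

ω = 11.52 rad/s
Crank pin A relative to C: A = (d + r cosθ, r sinθ); lever angle φ = atan2(r sinθ, d + r cosθ).
Differentiating tanφ: φ̇ = rω(d cosθ + r)/(d² + r² + 2dr cosθ).
d² + r² + 2dr cosθ = |CA|² = 0.0549476 m²;  d cosθ + r = +0.23232 m.
|ω_lever| = |0.0703·11.52·+0.23232| / 0.0549476 = 3.4241 rad/s.

3.42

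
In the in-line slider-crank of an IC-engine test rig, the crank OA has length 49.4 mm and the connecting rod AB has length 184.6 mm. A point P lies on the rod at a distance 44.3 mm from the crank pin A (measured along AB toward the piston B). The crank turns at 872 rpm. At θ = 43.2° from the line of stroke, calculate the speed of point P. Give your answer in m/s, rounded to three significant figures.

ω = 91.32 rad/s.  Crank-pin speed |V_A| = rω = 4.511 m/s, perpendicular to OA.
Rod angle: sinφ = −(r/L) sinθ ⇒ φ = -10.556°; ω_rod = −rω cosθ/√(L²−r²sin²θ) = -18.12 rad/s.
V_P = V_A + ω_rod × AP, with AP = 0.0443 m along the rod.
Components: V_Px = −rω sinθ − a·ω_rod·sinφ = -3.235 m/s;  V_Py = rω cosθ + a·ω_rod·cosφ = +2.4992 m/s.
|V_P| = √(V_Px² + V_Py²) = 4.088 m/s.

4.09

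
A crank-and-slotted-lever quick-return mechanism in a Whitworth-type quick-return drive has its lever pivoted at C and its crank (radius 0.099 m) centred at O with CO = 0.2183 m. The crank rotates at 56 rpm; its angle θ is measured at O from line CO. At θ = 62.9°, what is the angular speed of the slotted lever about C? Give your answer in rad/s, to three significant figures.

1.49

ω = 5.864 rad/s (from 56 rpm).
Crank pin A relative to C: A = (d + r cosθ, r sinθ); lever angle φ = atan2(r sinθ, d + r cosθ).
Differentiating tanφ: φ̇ = rω(d cosθ + r)/(d² + r² + 2dr cosθ).
d² + r² + 2dr cosθ = |CA|² = 0.0771461 m²;  d cosθ + r = +0.19845 m.
|ω_lever| = |0.099·5.864·+0.19845| / 0.0771461 = 1.4934 rad/s.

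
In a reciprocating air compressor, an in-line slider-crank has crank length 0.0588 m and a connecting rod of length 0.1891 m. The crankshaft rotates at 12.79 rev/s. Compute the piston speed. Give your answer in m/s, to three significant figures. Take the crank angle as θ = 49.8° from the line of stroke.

ω = 2π·12.8 = 80.36 rad/s
For an in-line slider-crank, x = r cosθ + √(L² − r² sin²θ), so v = −rω sinθ·[1 + r cosθ/√(L² − r² sin²θ)].
With r = 0.0588 m, L = 0.1891 m, θ = 49.8°: √(L² − r² sin²θ) = 0.18369 m.
v = −0.0588·80.36·0.76380·[1 + 0.0588·0.64546/0.18369] = -4.3549 m/s.
|v| = 4.3549 m/s.

4.35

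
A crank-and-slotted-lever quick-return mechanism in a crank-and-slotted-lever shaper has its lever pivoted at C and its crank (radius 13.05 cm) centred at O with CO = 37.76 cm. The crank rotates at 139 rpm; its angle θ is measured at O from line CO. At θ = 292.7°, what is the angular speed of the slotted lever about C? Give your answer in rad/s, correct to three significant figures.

ω = 14.56 rad/s (from 139 rpm).
Crank pin A relative to C: A = (d + r cosθ, r sinθ); lever angle φ = atan2(r sinθ, d + r cosθ).
Differentiating tanφ: φ̇ = rω(d cosθ + r)/(d² + r² + 2dr cosθ).
d² + r² + 2dr cosθ = |CA|² = 0.197644 m²;  d cosθ + r = +0.27622 m.
|ω_lever| = |0.1305·14.56·+0.27622| / 0.197644 = 2.6547 rad/s.

2.65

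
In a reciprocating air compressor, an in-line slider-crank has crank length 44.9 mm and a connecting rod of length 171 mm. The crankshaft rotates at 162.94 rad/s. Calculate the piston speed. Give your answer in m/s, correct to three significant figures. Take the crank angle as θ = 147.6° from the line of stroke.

3.04

ω = 162.9 rad/s
For an in-line slider-crank, x = r cosθ + √(L² − r² sin²θ), so v = −rω sinθ·[1 + r cosθ/√(L² − r² sin²θ)].
With r = 0.0449 m, L = 0.171 m, θ = 147.6°: √(L² − r² sin²θ) = 0.1693 m.
v = −0.0449·162.9·0.53583·[1 + 0.0449·-0.84433/0.1693] = -3.0423 m/s.
|v| = 3.0423 m/s.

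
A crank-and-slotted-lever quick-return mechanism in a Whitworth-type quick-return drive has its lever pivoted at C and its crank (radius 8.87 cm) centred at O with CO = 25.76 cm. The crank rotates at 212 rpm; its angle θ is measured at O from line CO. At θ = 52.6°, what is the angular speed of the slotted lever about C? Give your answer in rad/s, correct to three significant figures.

ω = 22.2 rad/s (from 212 rpm).
Crank pin A relative to C: A = (d + r cosθ, r sinθ); lever angle φ = atan2(r sinθ, d + r cosθ).
Differentiating tanφ: φ̇ = rω(d cosθ + r)/(d² + r² + 2dr cosθ).
d² + r² + 2dr cosθ = |CA|² = 0.101981 m²;  d cosθ + r = +0.24516 m.
|ω_lever| = |0.0887·22.2·+0.24516| / 0.101981 = 4.7339 rad/s.

4.73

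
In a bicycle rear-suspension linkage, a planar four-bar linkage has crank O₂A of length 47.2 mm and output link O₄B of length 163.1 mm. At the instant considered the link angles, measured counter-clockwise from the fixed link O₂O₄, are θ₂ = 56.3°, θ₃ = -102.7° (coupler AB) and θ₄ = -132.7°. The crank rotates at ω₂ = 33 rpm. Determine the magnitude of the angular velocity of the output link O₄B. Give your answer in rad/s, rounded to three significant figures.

0.717

ω₂ = 3.456 rad/s (from 33 rpm).
Differentiating the loop-closure r₂e^{iθ₂}+r₃e^{iθ₃}=r₁+r₄e^{iθ₄} gives r₂ω₂e^{iθ₂}+r₃ω₃e^{iθ₃}=r₄ω₄e^{iθ₄}.
Eliminating the other unknown: ω₄ = r₂ω₂ sin(θ₂−θ₃) / [r₄ sin(θ₄−θ₃)].
Numerator sine = +0.35837; denominator sine = -0.50000.
Result = 0.0472·3.456·(+0.35837) / (0.1631·(-0.50000)) = -0.71679 rad/s; magnitude 0.71679 rad/s.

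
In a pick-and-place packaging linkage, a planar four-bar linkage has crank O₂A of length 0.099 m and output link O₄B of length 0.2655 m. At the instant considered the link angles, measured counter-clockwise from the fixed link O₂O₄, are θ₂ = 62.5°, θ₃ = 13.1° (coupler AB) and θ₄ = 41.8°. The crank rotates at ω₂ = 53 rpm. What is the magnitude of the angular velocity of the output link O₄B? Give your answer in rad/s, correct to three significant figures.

3.27

ω₂ = 5.55 rad/s (from 53 rpm).
Differentiating the loop-closure r₂e^{iθ₂}+r₃e^{iθ₃}=r₁+r₄e^{iθ₄} gives r₂ω₂e^{iθ₂}+r₃ω₃e^{iθ₃}=r₄ω₄e^{iθ₄}.
Eliminating the other unknown: ω₄ = r₂ω₂ sin(θ₂−θ₃) / [r₄ sin(θ₄−θ₃)].
Numerator sine = +0.75927; denominator sine = +0.48022.
Result = 0.099·5.55·(+0.75927) / (0.2655·(+0.48022)) = +3.2721 rad/s; magnitude 3.2721 rad/s.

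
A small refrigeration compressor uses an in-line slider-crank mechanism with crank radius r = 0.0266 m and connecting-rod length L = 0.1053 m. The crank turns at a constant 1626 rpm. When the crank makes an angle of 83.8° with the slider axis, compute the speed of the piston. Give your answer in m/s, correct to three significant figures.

4.63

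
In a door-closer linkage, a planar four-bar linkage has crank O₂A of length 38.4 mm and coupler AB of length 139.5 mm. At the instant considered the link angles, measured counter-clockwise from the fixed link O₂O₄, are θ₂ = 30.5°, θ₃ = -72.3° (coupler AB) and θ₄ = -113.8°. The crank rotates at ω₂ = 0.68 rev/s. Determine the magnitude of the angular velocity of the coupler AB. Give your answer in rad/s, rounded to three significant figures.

ω₂ = 4.273 rad/s (from 0.68 rev/s).
Differentiating the loop-closure r₂e^{iθ₂}+r₃e^{iθ₃}=r₁+r₄e^{iθ₄} gives r₂ω₂e^{iθ₂}+r₃ω₃e^{iθ₃}=r₄ω₄e^{iθ₄}.
Eliminating the other unknown: ω₃ = r₂ω₂ sin(θ₄−θ₂) / [r₃ sin(θ₃−θ₄)].
Numerator sine = -0.58354; denominator sine = +0.66262.
Result = 0.0384·4.273·(-0.58354) / (0.1395·(+0.66262)) = -1.0357 rad/s; magnitude 1.0357 rad/s.

1.04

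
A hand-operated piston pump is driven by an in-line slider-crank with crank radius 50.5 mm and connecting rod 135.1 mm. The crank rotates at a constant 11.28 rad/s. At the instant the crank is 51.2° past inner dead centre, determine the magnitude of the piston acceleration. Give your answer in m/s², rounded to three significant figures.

ω = 11.28 rad/s
x(θ) = r cosθ + √(L² − r² sin²θ); with ω constant, a = ω²·d²x/dθ².
d²x/dθ² = −r cosθ − r²(cos2θ)/√u − r⁴ sin²2θ/(4u^{3/2}),  u = L² − r² sin²θ = 0.0167031 m².
Substituting r = 0.0505 m, L = 0.1351 m, θ = 51.2°: d²x/dθ² = -0.028125 m.
a = ω²·d²x/dθ² = (11.28)²·(-0.028125) = -3.5785 m/s²;  |a| = 3.5785 m/s².

3.58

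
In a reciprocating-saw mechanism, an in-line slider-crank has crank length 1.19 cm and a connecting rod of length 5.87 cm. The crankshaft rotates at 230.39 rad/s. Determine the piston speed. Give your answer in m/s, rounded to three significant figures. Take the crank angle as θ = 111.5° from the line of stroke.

ω = 230.4 rad/s
For an in-line slider-crank, x = r cosθ + √(L² − r² sin²θ), so v = −rω sinθ·[1 + r cosθ/√(L² − r² sin²θ)].
With r = 0.0119 m, L = 0.0587 m, θ = 111.5°: √(L² − r² sin²θ) = 0.057646 m.
v = −0.0119·230.4·0.93042·[1 + 0.0119·-0.36650/0.057646] = -2.3579 m/s.
|v| = 2.3579 m/s.

2.36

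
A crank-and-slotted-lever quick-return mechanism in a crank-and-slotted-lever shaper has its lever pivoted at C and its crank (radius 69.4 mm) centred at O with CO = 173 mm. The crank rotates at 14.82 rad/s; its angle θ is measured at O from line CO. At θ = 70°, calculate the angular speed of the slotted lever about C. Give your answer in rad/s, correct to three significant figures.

3.08

ω = 14.82 rad/s
Crank pin A relative to C: A = (d + r cosθ, r sinθ); lever angle φ = atan2(r sinθ, d + r cosθ).
Differentiating tanφ: φ̇ = rω(d cosθ + r)/(d² + r² + 2dr cosθ).
d² + r² + 2dr cosθ = |CA|² = 0.0429581 m²;  d cosθ + r = +0.12857 m.
|ω_lever| = |0.0694·14.82·+0.12857| / 0.0429581 = 3.0782 rad/s.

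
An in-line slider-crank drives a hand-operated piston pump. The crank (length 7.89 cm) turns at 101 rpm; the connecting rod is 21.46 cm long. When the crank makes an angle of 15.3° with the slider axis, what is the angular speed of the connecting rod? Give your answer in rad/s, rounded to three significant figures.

3.77

ω = 10.58 rad/s (converted from 101 rpm).
The rod makes angle φ with the slider axis where L sinφ = r sinθ; differentiating, L cosφ·φ̇ = r ω cosθ.
L cosφ = √(L² − r² sin²θ) = 0.21359 m.
|ω_rod| = r ω |cosθ| / √(L² − r² sin²θ) = 0.0789·10.58·0.96456/0.21359 = 3.7686 rad/s.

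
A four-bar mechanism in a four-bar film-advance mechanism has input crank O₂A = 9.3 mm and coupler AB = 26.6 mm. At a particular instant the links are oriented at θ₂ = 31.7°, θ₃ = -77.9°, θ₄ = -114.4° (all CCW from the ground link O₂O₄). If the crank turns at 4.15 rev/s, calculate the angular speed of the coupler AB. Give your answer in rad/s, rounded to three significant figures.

8.55

ω₂ = 26.08 rad/s (from 4.15 rev/s).
Differentiating the loop-closure r₂e^{iθ₂}+r₃e^{iθ₃}=r₁+r₄e^{iθ₄} gives r₂ω₂e^{iθ₂}+r₃ω₃e^{iθ₃}=r₄ω₄e^{iθ₄}.
Eliminating the other unknown: ω₃ = r₂ω₂ sin(θ₄−θ₂) / [r₃ sin(θ₃−θ₄)].
Numerator sine = -0.55775; denominator sine = +0.59482.
Result = 0.0093·26.08·(-0.55775) / (0.0266·(+0.59482)) = -8.5483 rad/s; magnitude 8.5483 rad/s.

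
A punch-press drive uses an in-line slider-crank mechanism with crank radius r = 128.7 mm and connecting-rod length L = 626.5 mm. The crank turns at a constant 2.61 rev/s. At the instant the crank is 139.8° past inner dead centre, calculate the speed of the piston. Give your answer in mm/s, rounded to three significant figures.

1150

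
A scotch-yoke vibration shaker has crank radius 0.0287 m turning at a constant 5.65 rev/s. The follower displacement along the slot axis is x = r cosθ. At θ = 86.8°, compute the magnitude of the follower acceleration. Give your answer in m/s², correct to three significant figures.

ω = 35.5 rad/s (from 5.65 rev/s).
x = r cosθ ⇒ ẍ = −rω² cosθ (ω constant).
|a| = rω²|cosθ| = 0.0287·(35.5)²·|cos 86.8°| = 2.019 m/s².

2.02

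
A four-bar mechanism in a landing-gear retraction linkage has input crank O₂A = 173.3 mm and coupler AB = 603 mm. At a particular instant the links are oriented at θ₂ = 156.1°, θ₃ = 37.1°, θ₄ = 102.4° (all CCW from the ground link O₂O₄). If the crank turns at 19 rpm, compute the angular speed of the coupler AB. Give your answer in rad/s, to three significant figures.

0.507

ω₂ = 1.99 rad/s (from 19 rpm).
Differentiating the loop-closure r₂e^{iθ₂}+r₃e^{iθ₃}=r₁+r₄e^{iθ₄} gives r₂ω₂e^{iθ₂}+r₃ω₃e^{iθ₃}=r₄ω₄e^{iθ₄}.
Eliminating the other unknown: ω₃ = r₂ω₂ sin(θ₄−θ₂) / [r₃ sin(θ₃−θ₄)].
Numerator sine = -0.80593; denominator sine = -0.90851.
Result = 0.1733·1.99·(-0.80593) / (0.603·(-0.90851)) = +0.50726 rad/s; magnitude 0.50726 rad/s.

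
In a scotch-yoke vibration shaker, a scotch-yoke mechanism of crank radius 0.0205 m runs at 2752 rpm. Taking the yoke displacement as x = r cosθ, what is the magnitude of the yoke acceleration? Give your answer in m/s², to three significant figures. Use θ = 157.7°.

1580

ω = 288.2 rad/s (from 2752 rpm).
x = r cosθ ⇒ ẍ = −rω² cosθ (ω constant).
|a| = rω²|cosθ| = 0.0205·(288.2)²·|cos 157.7°| = 1575.2 m/s².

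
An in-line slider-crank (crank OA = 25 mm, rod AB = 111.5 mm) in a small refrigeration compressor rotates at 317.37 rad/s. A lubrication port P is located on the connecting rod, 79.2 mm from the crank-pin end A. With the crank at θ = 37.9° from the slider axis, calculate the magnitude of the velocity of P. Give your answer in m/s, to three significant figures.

5.78

ω = 317.4 rad/s.  Crank-pin speed |V_A| = rω = 7.9343 m/s, perpendicular to OA.
Rod angle: sinφ = −(r/L) sinθ ⇒ φ = -7.917°; ω_rod = −rω cosθ/√(L²−r²sin²θ) = -56.691 rad/s.
V_P = V_A + ω_rod × AP, with AP = 0.0792 m along the rod.
Components: V_Px = −rω sinθ − a·ω_rod·sinφ = -5.4923 m/s;  V_Py = rω cosθ + a·ω_rod·cosφ = +1.8137 m/s.
|V_P| = √(V_Px² + V_Py²) = 5.784 m/s.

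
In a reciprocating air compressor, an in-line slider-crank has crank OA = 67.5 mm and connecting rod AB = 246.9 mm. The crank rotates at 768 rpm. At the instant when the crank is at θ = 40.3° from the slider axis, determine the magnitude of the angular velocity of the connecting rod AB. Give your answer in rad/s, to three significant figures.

17.0

ω = 80.42 rad/s (converted from 768 rpm).
The rod makes angle φ with the slider axis where L sinφ = r sinθ; differentiating, L cosφ·φ̇ = r ω cosθ.
L cosφ = √(L² − r² sin²θ) = 0.24301 m.
|ω_rod| = r ω |cosθ| / √(L² − r² sin²θ) = 0.0675·80.42·0.76267/0.24301 = 17.038 rad/s.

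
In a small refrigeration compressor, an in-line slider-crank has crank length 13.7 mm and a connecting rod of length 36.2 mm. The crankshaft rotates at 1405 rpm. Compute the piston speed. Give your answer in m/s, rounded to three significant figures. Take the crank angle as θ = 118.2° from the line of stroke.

1.44

ω = 2π·1405/60 = 147.1 rad/s
For an in-line slider-crank, x = r cosθ + √(L² − r² sin²θ), so v = −rω sinθ·[1 + r cosθ/√(L² − r² sin²θ)].
With r = 0.0137 m, L = 0.0362 m, θ = 118.2°: √(L² − r² sin²θ) = 0.034127 m.
v = −0.0137·147.1·0.88130·[1 + 0.0137·-0.47255/0.034127] = -1.4394 m/s.
|v| = 1.4394 m/s.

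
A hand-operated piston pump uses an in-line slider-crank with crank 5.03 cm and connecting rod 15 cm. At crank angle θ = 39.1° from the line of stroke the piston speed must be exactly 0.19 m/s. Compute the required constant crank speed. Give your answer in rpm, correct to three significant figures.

45.2

For an in-line slider-crank, |v_piston| = rω|sinθ|·[1 + r cosθ/√(L² − r² sin²θ)].
With r = 0.0503 m, L = 0.15 m, θ = 39.1°: the bracketed kinematic factor |dx/dθ| = 0.040169 m.
ω = v/|dx/dθ| = 0.19/0.040169 = 4.73 rad/s.
N = 60ω/(2π) = 45.168 rpm.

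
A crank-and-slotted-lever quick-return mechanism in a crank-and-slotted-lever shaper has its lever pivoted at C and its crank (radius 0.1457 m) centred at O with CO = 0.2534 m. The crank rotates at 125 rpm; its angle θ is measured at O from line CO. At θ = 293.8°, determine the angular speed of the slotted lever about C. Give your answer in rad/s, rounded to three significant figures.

ω = 13.09 rad/s (from 125 rpm).
Crank pin A relative to C: A = (d + r cosθ, r sinθ); lever angle φ = atan2(r sinθ, d + r cosθ).
Differentiating tanφ: φ̇ = rω(d cosθ + r)/(d² + r² + 2dr cosθ).
d² + r² + 2dr cosθ = |CA|² = 0.115238 m²;  d cosθ + r = +0.24796 m.
|ω_lever| = |0.1457·13.09·+0.24796| / 0.115238 = 4.1037 rad/s.

4.10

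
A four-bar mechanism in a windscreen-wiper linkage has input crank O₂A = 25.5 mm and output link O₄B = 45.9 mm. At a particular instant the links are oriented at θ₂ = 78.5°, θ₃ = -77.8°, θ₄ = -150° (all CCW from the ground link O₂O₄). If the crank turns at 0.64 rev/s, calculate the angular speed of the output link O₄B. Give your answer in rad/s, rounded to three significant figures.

ω₂ = 4.021 rad/s (from 0.64 rev/s).
Differentiating the loop-closure r₂e^{iθ₂}+r₃e^{iθ₃}=r₁+r₄e^{iθ₄} gives r₂ω₂e^{iθ₂}+r₃ω₃e^{iθ₃}=r₄ω₄e^{iθ₄}.
Eliminating the other unknown: ω₄ = r₂ω₂ sin(θ₂−θ₃) / [r₄ sin(θ₄−θ₃)].
Numerator sine = +0.40195; denominator sine = -0.95213.
Result = 0.0255·4.021·(+0.40195) / (0.0459·(-0.95213)) = -0.94311 rad/s; magnitude 0.94311 rad/s.

0.943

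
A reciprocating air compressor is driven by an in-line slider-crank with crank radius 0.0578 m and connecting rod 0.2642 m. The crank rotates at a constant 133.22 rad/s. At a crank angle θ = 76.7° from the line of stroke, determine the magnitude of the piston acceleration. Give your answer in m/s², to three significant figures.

ω = 133.2 rad/s
x(θ) = r cosθ + √(L² − r² sin²θ); with ω constant, a = ω²·d²x/dθ².
d²x/dθ² = −r cosθ − r²(cos2θ)/√u − r⁴ sin²2θ/(4u^{3/2}),  u = L² − r² sin²θ = 0.0666376 m².
Substituting r = 0.0578 m, L = 0.2642 m, θ = 76.7°: d²x/dθ² = -0.0017574 m.
a = ω²·d²x/dθ² = (133.2)²·(-0.0017574) = -31.19 m/s²;  |a| = 31.19 m/s².

31.2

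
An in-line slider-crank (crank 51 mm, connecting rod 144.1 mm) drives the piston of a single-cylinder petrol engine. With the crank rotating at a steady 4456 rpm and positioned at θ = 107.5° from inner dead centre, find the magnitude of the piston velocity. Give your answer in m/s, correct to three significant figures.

ω = 2π·4456/60 = 466.6 rad/s
For an in-line slider-crank, x = r cosθ + √(L² − r² sin²θ), so v = −rω sinθ·[1 + r cosθ/√(L² − r² sin²θ)].
With r = 0.051 m, L = 0.1441 m, θ = 107.5°: √(L² − r² sin²θ) = 0.13564 m.
v = −0.051·466.6·0.95372·[1 + 0.051·-0.30071/0.13564] = -20.131 m/s.
|v| = 20.131 m/s.

20.1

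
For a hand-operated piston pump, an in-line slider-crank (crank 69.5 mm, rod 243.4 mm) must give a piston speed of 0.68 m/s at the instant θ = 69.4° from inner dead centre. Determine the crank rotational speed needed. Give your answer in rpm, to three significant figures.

For an in-line slider-crank, |v_piston| = rω|sinθ|·[1 + r cosθ/√(L² − r² sin²θ)].
With r = 0.0695 m, L = 0.2434 m, θ = 69.4°: the bracketed kinematic factor |dx/dθ| = 0.071839 m.
ω = v/|dx/dθ| = 0.68/0.071839 = 9.4656 rad/s.
N = 60ω/(2π) = 90.39 rpm.

90.4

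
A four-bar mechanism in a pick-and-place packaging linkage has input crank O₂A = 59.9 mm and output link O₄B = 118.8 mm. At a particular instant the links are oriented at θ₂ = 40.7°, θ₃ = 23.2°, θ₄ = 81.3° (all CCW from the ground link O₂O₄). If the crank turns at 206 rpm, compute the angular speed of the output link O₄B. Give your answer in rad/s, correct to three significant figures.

3.85

ω₂ = 21.57 rad/s (from 206 rpm).
Differentiating the loop-closure r₂e^{iθ₂}+r₃e^{iθ₃}=r₁+r₄e^{iθ₄} gives r₂ω₂e^{iθ₂}+r₃ω₃e^{iθ₃}=r₄ω₄e^{iθ₄}.
Eliminating the other unknown: ω₄ = r₂ω₂ sin(θ₂−θ₃) / [r₄ sin(θ₄−θ₃)].
Numerator sine = +0.30071; denominator sine = +0.84897.
Result = 0.0599·21.57·(+0.30071) / (0.1188·(+0.84897)) = +3.8526 rad/s; magnitude 3.8526 rad/s.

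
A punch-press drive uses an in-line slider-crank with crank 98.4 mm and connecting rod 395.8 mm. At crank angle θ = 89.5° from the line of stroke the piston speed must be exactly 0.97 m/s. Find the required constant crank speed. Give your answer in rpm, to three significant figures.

For an in-line slider-crank, |v_piston| = rω|sinθ|·[1 + r cosθ/√(L² − r² sin²θ)].
With r = 0.0984 m, L = 0.3958 m, θ = 89.5°: the bracketed kinematic factor |dx/dθ| = 0.098617 m.
ω = v/|dx/dθ| = 0.97/0.098617 = 9.8361 rad/s.
N = 60ω/(2π) = 93.928 rpm.

93.9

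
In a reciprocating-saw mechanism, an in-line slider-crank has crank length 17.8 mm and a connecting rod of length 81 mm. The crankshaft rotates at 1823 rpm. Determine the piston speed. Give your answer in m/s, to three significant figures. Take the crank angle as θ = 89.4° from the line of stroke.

ω = 2π·1823/60 = 190.9 rad/s
For an in-line slider-crank, x = r cosθ + √(L² − r² sin²θ), so v = −rω sinθ·[1 + r cosθ/√(L² − r² sin²θ)].
With r = 0.0178 m, L = 0.081 m, θ = 89.4°: √(L² − r² sin²θ) = 0.07902 m.
v = −0.0178·190.9·0.99995·[1 + 0.0178·0.01047/0.07902] = -3.4059 m/s.
|v| = 3.4059 m/s.

3.41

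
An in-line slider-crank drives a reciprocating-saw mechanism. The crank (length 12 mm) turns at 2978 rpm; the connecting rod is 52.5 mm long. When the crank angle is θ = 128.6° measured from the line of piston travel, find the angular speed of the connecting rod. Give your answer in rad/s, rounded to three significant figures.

45.2

ω = 311.9 rad/s (converted from 2978 rpm).
The rod makes angle φ with the slider axis where L sinφ = r sinθ; differentiating, L cosφ·φ̇ = r ω cosθ.
L cosφ = √(L² − r² sin²θ) = 0.051656 m.
|ω_rod| = r ω |cosθ| / √(L² − r² sin²θ) = 0.012·311.9·0.62388/0.051656 = 45.198 rad/s.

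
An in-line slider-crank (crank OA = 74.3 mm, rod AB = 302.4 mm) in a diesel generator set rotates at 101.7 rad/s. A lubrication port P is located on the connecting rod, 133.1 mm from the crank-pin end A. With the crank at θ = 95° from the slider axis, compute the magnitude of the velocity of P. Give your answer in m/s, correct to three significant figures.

ω = 101.7 rad/s.  Crank-pin speed |V_A| = rω = 7.5563 m/s, perpendicular to OA.
Rod angle: sinφ = −(r/L) sinθ ⇒ φ = -14.168°; ω_rod = −rω cosθ/√(L²−r²sin²θ) = +2.2462 rad/s.
V_P = V_A + ω_rod × AP, with AP = 0.1331 m along the rod.
Components: V_Px = −rω sinθ − a·ω_rod·sinφ = -7.4544 m/s;  V_Py = rω cosθ + a·ω_rod·cosφ = -0.36871 m/s.
|V_P| = √(V_Px² + V_Py²) = 7.4635 m/s.

7.46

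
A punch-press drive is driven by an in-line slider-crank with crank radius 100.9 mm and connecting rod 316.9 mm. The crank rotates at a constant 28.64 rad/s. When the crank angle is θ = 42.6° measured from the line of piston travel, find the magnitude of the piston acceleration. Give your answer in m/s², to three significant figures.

63.9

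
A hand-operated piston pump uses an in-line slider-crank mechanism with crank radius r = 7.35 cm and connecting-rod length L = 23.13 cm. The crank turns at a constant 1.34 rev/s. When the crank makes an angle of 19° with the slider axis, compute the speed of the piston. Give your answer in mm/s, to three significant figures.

ω = 2π·1.34 = 8.419 rad/s
For an in-line slider-crank, x = r cosθ + √(L² − r² sin²θ), so v = −rω sinθ·[1 + r cosθ/√(L² − r² sin²θ)].
With r = 0.0735 m, L = 0.2313 m, θ = 19°: √(L² − r² sin²θ) = 0.23006 m.
v = −0.0735·8.419·0.32557·[1 + 0.0735·0.94552/0.23006] = -0.26233 m/s.
|v| = 0.26233 m/s = 262.33 mm/s.

262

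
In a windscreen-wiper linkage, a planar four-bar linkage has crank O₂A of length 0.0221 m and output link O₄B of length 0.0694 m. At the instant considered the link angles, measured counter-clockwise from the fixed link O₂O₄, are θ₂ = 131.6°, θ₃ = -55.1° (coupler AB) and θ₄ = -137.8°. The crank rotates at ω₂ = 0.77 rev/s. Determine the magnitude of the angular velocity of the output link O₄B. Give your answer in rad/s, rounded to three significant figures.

ω₂ = 4.838 rad/s (from 0.77 rev/s).
Differentiating the loop-closure r₂e^{iθ₂}+r₃e^{iθ₃}=r₁+r₄e^{iθ₄} gives r₂ω₂e^{iθ₂}+r₃ω₃e^{iθ₃}=r₄ω₄e^{iθ₄}.
Eliminating the other unknown: ω₄ = r₂ω₂ sin(θ₂−θ₃) / [r₄ sin(θ₄−θ₃)].
Numerator sine = -0.11667; denominator sine = -0.99189.
Result = 0.0221·4.838·(-0.11667) / (0.0694·(-0.99189)) = +0.18122 rad/s; magnitude 0.18122 rad/s.

0.181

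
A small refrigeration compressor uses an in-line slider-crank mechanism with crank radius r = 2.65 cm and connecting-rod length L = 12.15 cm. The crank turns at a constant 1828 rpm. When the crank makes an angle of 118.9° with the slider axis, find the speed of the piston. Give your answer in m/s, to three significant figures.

ω = 2π·1828/60 = 191.4 rad/s
For an in-line slider-crank, x = r cosθ + √(L² − r² sin²θ), so v = −rω sinθ·[1 + r cosθ/√(L² − r² sin²θ)].
With r = 0.0265 m, L = 0.1215 m, θ = 118.9°: √(L² − r² sin²θ) = 0.11926 m.
v = −0.0265·191.4·0.87546·[1 + 0.0265·-0.48328/0.11926] = -3.9642 m/s.
|v| = 3.9642 m/s.

3.96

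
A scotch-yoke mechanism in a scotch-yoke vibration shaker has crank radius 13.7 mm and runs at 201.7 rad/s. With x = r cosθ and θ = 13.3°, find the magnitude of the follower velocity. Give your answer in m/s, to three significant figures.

ω = 201.7 rad/s
x = r cosθ ⇒ ẋ = −rω sinθ.
|v| = rω|sinθ| = 0.0137·201.7·|sin 13.3°| = 0.63569 m/s.

0.636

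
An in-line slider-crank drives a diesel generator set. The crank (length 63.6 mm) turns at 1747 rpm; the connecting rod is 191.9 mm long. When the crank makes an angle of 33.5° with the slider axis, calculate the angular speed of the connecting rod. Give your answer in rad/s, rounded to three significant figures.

ω = 182.9 rad/s (converted from 1747 rpm).
The rod makes angle φ with the slider axis where L sinφ = r sinθ; differentiating, L cosφ·φ̇ = r ω cosθ.
L cosφ = √(L² − r² sin²θ) = 0.18866 m.
|ω_rod| = r ω |cosθ| / √(L² − r² sin²θ) = 0.0636·182.9·0.83389/0.18866 = 51.428 rad/s.

51.4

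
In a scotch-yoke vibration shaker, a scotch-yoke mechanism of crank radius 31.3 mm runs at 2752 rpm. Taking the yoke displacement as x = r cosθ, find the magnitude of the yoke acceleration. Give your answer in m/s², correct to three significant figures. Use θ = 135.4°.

ω = 288.2 rad/s (from 2752 rpm).
x = r cosθ ⇒ ẍ = −rω² cosθ (ω constant).
|a| = rω²|cosθ| = 0.0313·(288.2)²·|cos 135.4°| = 1850.9 m/s².

1850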